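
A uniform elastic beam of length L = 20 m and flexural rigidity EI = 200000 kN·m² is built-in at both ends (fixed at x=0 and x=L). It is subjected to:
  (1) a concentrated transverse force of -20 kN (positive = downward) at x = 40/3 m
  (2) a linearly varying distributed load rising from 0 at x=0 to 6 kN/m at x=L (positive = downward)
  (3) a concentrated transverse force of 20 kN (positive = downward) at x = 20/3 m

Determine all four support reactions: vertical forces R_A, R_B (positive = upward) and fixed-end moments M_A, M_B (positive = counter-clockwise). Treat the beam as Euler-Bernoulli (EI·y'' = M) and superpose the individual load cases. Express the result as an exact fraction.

R_A = 746/27 kN, M_A = 2960/27 kN·m, R_B = 874/27 kN, M_B = -2440/27 kN·m

Load 1 — point force P=-20 kN at a=40/3 m (b=L-a=20/3):
  R_A = Pb²(3a+b)/L³ = (-20)·(20/3)²·(3·(40/3)+(20/3))/20³ = -140/27 kN
  M_A = Pab²/L² = (-20)·(40/3)·(20/3)²/20² = -800/27 kN·m
  R_B = Pa²(a+3b)/L³ = (-20)·(40/3)²·((40/3)+3·(20/3))/20³ = -400/27 kN
  M_B = -Pa²b/L² = -(-20)·(40/3)²·(20/3)/20² = 1600/27 kN·m
Load 2 — triangular load w₀=6 kN/m (0→w₀ over full span):
  R_A = 3w₀L/20 = 3·6·20/20 = 18 kN
  M_A = w₀L²/30 = 6·20²/30 = 80 kN·m
  R_B = 7w₀L/20 = 7·6·20/20 = 42 kN
  M_B = -w₀L²/20 = -6·20²/20 = -120 kN·m
Load 3 — point force P=20 kN at a=20/3 m (b=L-a=40/3):
  R_A = Pb²(3a+b)/L³ = 20·(40/3)²·(3·(20/3)+(40/3))/20³ = 400/27 kN
  M_A = Pab²/L² = 20·(20/3)·(40/3)²/20² = 1600/27 kN·m
  R_B = Pa²(a+3b)/L³ = 20·(20/3)²·((20/3)+3·(40/3))/20³ = 140/27 kN
  M_B = -Pa²b/L² = -20·(20/3)²·(40/3)/20² = -800/27 kN·m
Superposition: R_A = 746/27 kN, M_A = 2960/27 kN·m, R_B = 874/27 kN, M_B = -2440/27 kN·m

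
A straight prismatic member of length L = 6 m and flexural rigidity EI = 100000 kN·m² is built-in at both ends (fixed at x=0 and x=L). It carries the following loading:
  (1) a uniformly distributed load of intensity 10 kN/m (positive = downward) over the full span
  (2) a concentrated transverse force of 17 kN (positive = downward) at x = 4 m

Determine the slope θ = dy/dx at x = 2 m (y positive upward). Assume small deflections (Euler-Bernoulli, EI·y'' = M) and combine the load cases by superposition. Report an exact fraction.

Load 1 — uniform load w=10 kN/m over full span:
  θ_1 = -wx(L-x)(L-2x)/(12EI) = -10·2·(6-2)·(6-2·2)/(12·100000) = -1/7500 rad
Load 2 — point force P=17 kN at a=4 m (b=L-a=2):
  θ_2 = -Pb²x(2aL-(3a+b)x)/(2L³EI)  [x≤a] = -17·2²·2·(2·4·6-(3·4+2)·2)/(2·6³·100000) = -17/270000 rad
Superposition: θ = Σ θ_i = -53/270000 rad ≈ -0.000196 rad

θ(2) = -53/270000 rad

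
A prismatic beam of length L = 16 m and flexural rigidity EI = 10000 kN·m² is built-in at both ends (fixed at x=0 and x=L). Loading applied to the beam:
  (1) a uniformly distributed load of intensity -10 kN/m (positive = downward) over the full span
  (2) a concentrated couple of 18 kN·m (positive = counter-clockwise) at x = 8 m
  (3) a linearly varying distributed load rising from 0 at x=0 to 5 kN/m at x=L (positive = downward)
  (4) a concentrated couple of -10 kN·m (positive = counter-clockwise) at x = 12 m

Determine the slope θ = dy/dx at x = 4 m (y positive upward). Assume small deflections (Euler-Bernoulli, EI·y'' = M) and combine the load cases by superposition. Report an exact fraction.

θ(4) = 391/16000 rad

Load 1 — uniform load w=-10 kN/m over full span:
  θ_1 = -wx(L-x)(L-2x)/(12EI) = -(-10)·4·(16-4)·(16-2·4)/(12·10000) = 4/125 rad
Load 2 — applied couple M₀=18 kN·m at a=8 m (b=L-a=8):
  θ_2 = (R_Ax²/2 - M_Ax)/EI  [x≤a] with R_A=27/16, M_A=9/2 = ((27/16)·4²/2 - (9/2)·4)/10000 = -9/20000 rad
Load 3 — triangular load w₀=5 kN/m (0→w₀ over full span):
  θ_3 = -w₀(2x(L-x)(L-2x)(x+2L)+x²(L-x)²)/(120LEI) = -5·(2·4·(16-4)·(16-2·4)·(4+2·16)+4²·(16-4)²)/(120·16·10000) = -39/5000 rad
Load 4 — applied couple M₀=-10 kN·m at a=12 m (b=L-a=4):
  θ_4 = (R_Ax²/2 - M_Ax)/EI  [x≤a] with R_A=-45/64, M_A=-25/8 = ((-45/64)·4²/2 - (-25/8)·4)/10000 = 11/16000 rad
Superposition: θ = Σ θ_i = 391/16000 rad ≈ 0.024438 rad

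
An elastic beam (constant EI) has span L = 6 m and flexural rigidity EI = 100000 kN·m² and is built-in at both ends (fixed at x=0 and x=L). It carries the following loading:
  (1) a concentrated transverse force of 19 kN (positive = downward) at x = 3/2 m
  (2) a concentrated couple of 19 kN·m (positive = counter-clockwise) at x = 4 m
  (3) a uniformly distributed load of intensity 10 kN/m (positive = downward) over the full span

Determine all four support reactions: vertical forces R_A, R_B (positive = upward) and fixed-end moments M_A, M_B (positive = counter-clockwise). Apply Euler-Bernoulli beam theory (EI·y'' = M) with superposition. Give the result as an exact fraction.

Load 1 — point force P=19 kN at a=3/2 m (b=L-a=9/2):
  R_A = Pb²(3a+b)/L³ = 19·(9/2)²·(3·(3/2)+(9/2))/6³ = 513/32 kN
  M_A = Pab²/L² = 19·(3/2)·(9/2)²/6² = 513/32 kN·m
  R_B = Pa²(a+3b)/L³ = 19·(3/2)²·((3/2)+3·(9/2))/6³ = 95/32 kN
  M_B = -Pa²b/L² = -19·(3/2)²·(9/2)/6² = -171/32 kN·m
Load 2 — applied couple M₀=19 kN·m at a=4 m (b=L-a=2):
  R_A = 6M₀ab/L³ = 6·19·4·2/6³ = 38/9 kN
  M_A = M₀b(2a-b)/L² = 19·2·(2·4-2)/6² = 19/3 kN·m
  R_B = -6M₀ab/L³ = -6·19·4·2/6³ = -38/9 kN
  M_B = M₀a(2b-a)/L² = 19·4·(2·2-4)/6² = 0 kN·m
Load 3 — uniform load w=10 kN/m over full span:
  R_A = wL/2 = 10·6/2 = 30 kN
  M_A = wL²/12 = 10·6²/12 = 30 kN·m
  R_B = wL/2 = 10·6/2 = 30 kN
  M_B = -wL²/12 = -10·6²/12 = -30 kN·m
Superposition: R_A = 14473/288 kN, M_A = 5027/96 kN·m, R_B = 8279/288 kN, M_B = -1131/32 kN·m

R_A = 14473/288 kN, M_A = 5027/96 kN·m, R_B = 8279/288 kN, M_B = -1131/32 kN·m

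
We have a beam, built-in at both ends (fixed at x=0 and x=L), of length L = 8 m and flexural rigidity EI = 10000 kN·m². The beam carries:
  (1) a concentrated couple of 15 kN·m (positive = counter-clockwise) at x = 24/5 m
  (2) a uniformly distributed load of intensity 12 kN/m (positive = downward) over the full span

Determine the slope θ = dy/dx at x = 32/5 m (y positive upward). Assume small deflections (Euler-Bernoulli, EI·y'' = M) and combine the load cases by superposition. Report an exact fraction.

θ(32/5) = 777/156250 rad

Load 1 — applied couple M₀=15 kN·m at a=24/5 m (b=L-a=16/5):
  θ_1 = (R_Ax²/2 - M_Ax - M₀(x-a))/EI  [x>a] with R_A=27/10, M_A=24/5 = ((27/10)·(32/5)²/2 - (24/5)·(32/5) - 15·((32/5)-(24/5)))/10000 = 9/156250 rad
Load 2 — uniform load w=12 kN/m over full span:
  θ_2 = -wx(L-x)(L-2x)/(12EI) = -12·(32/5)·(8-(32/5))·(8-2·(32/5))/(12·10000) = 384/78125 rad
Superposition: θ = Σ θ_i = 777/156250 rad ≈ 0.004973 rad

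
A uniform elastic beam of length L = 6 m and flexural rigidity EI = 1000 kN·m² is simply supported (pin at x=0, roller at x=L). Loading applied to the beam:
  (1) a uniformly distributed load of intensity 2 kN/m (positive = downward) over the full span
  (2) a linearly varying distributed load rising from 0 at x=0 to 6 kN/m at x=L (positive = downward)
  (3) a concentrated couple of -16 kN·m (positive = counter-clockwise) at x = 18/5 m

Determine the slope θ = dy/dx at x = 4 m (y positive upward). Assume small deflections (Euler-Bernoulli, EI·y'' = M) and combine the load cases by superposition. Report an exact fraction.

θ(4) = 133/9375 rad

Load 1 — uniform load w=2 kN/m over full span:
  θ_1 = -w(L³-6Lx²+4x³)/(24EI) = -2·(6³-6·6·4²+4·4³)/(24·1000) = 13/1500 rad
Load 2 — triangular load w₀=6 kN/m (0→w₀ over full span):
  θ_2 = -w₀(7L⁴-30L²x²+15x⁴)/(360LEI) = -6·(7·6⁴-30·6²·4²+15·4⁴)/(360·6·1000) = 91/7500 rad
Load 3 — applied couple M₀=-16 kN·m at a=18/5 m (b=L-a=12/5):
  θ_3 = (M₀x²/(2L)-M₀(x-a)+C₁)/EI  [x>a] with C₁=M₀(3b²-L²)/(6L)=208/25 = ((-16)·4²/(2·6)-(-16)·(4-(18/5))+(208/25))/1000 = -62/9375 rad
Superposition: θ = Σ θ_i = 133/9375 rad ≈ 0.014187 rad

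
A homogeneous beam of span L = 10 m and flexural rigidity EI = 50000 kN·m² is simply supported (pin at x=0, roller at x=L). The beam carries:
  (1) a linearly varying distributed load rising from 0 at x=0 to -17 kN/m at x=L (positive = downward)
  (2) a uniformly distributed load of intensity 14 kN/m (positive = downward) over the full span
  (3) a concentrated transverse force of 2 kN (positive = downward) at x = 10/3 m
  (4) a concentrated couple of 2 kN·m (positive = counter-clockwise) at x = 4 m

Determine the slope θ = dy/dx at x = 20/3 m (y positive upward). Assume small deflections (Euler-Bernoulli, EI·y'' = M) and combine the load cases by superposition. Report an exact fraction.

θ(20/3) = 154619/60750000 rad

Load 1 — triangular load w₀=-17 kN/m (0→w₀ over full span):
  θ_1 = -w₀(7L⁴-30L²x²+15x⁴)/(360LEI) = -(-17)·(7·10⁴-30·10²·(20/3)²+15·(20/3)⁴)/(360·10·50000) = -1547/486000 rad
Load 2 — uniform load w=14 kN/m over full span:
  θ_2 = -w(L³-6Lx²+4x³)/(24EI) = -14·(10³-6·10·(20/3)²+4·(20/3)³)/(24·50000) = 91/16200 rad
Load 3 — point force P=2 kN at a=10/3 m (b=L-a=20/3):
  θ_3 = -Pa(2L²-6Lx+3x²+a²)/(6LEI)  [x>a] = -2·(10/3)·(2·10²-6·10·(20/3)+3·(20/3)²+(10/3)²)/(6·10·50000) = 1/8100 rad
Load 4 — applied couple M₀=2 kN·m at a=4 m (b=L-a=6):
  θ_4 = (M₀x²/(2L)-M₀(x-a)+C₁)/EI  [x>a] with C₁=M₀(3b²-L²)/(6L)=4/15 = (2·(20/3)²/(2·10)-2·((20/3)-4)+(4/15))/50000 = -7/562500 rad
Superposition: θ = Σ θ_i = 154619/60750000 rad ≈ 0.002545 rad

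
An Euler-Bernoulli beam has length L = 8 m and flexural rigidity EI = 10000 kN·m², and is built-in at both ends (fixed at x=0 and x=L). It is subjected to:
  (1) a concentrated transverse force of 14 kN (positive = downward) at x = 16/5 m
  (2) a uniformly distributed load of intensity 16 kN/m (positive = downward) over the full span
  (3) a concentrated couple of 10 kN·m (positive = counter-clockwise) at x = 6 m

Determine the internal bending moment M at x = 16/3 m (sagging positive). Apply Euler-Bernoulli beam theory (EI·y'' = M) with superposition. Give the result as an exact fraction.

M(16/3) = 316879/9000 kN·m

Load 1 — point force P=14 kN at a=16/5 m (b=L-a=24/5):
  M_1 = Pa²(a+3b)(L-x)/L³ - Pa²b/L²  [x>a] = 14·(16/5)²·((16/5)+3·(24/5))·(8-(16/3))/8³ - 14·(16/5)²·(24/5)/8² = 896/375 kN·m
Load 2 — uniform load w=16 kN/m over full span:
  M_2 = wLx/2 - wL²/12 - wx²/2 = 16·8·(16/3)/2 - 16·8²/12 - 16·(16/3)²/2 = 256/9 kN·m
Load 3 — applied couple M₀=10 kN·m at a=6 m (b=L-a=2):
  M_3 = R_Ax - M_A  [x≤a] with R_A=45/32, M_A=25/8 = (45/32)·(16/3) - (25/8) = 35/8 kN·m
Superposition: M = Σ M_i = 316879/9000 kN·m ≈ 35.208778 kN·m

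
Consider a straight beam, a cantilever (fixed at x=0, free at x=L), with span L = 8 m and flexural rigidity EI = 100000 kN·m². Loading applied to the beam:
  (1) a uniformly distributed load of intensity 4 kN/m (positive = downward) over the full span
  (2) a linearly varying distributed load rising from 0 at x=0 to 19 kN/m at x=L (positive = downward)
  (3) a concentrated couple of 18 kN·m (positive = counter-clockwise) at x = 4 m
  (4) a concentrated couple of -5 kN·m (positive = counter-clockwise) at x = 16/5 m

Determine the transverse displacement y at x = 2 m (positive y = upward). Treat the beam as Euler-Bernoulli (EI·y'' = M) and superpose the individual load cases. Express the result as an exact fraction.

y(2) = -26999/3000000 m

Load 1 — uniform load w=4 kN/m over full span:
  y_1 = -wx²(x²-4Lx+6L²)/(24EI) = -4·2²·(2²-4·8·2+6·8²)/(24·100000) = -27/12500 m
Load 2 — triangular load w₀=19 kN/m (0→w₀ over full span):
  y_2 = (w₀Lx³/12-w₀L²x²/6-w₀x⁵/(120L))/EI = (19·8·2³/12-19·8²·2²/6-19·2⁵/(120·8))/100000 = -21299/3000000 m
Load 3 — applied couple M₀=18 kN·m at a=4 m (b=L-a=4):
  y_3 = M₀x²/(2EI)  [x≤a] = 18·2²/(2·100000) = 9/25000 m
Load 4 — applied couple M₀=-5 kN·m at a=16/5 m (b=L-a=24/5):
  y_4 = M₀x²/(2EI)  [x≤a] = (-5)·2²/(2·100000) = -1/10000 m
Superposition: y = Σ y_i = -26999/3000000 m ≈ -0.009000 m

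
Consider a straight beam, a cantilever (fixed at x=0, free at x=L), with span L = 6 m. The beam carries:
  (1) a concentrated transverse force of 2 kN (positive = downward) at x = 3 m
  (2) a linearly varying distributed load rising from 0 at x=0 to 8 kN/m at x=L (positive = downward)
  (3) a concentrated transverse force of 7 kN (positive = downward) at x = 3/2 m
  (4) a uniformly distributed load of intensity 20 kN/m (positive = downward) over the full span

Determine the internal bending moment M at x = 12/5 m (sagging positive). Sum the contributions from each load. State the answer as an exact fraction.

M(12/5) = -21534/125 kN·m

Load 1 — point force P=2 kN at a=3 m (b=L-a=3):
  M_1 = -P(a-x)  [x≤a] = -2·(3-(12/5)) = -6/5 kN·m
Load 2 — triangular load w₀=8 kN/m (0→w₀ over full span):
  M_2 = w₀Lx/2 - w₀L²/3 - w₀x³/(6L) = 8·6·(12/5)/2 - 8·6²/3 - 8·(12/5)³/(6·6) = -5184/125 kN·m
Load 3 — point force P=7 kN at a=3/2 m (b=L-a=9/2):
  M_3 = 0  [x>a] = 0 kN·m
Load 4 — uniform load w=20 kN/m over full span:
  M_4 = -w(L-x)²/2 = -20·(6-(12/5))²/2 = -648/5 kN·m
Superposition: M = Σ M_i = -21534/125 kN·m ≈ -172.272000 kN·m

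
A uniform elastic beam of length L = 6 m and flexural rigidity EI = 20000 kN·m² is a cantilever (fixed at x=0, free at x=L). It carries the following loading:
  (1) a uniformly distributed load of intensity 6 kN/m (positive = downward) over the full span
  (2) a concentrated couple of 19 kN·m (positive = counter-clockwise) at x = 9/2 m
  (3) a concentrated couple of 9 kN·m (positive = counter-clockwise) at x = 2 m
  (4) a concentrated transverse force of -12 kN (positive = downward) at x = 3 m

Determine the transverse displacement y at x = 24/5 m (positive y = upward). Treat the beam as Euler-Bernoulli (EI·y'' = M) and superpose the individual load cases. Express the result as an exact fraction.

Load 1 — uniform load w=6 kN/m over full span:
  y_1 = -wx²(x²-4Lx+6L²)/(24EI) = -6·(24/5)²·((24/5)²-4·6·(24/5)+6·6²)/(24·20000) = -13932/390625 m
Load 2 — applied couple M₀=19 kN·m at a=9/2 m (b=L-a=3/2):
  y_2 = M₀a(2x-a)/(2EI)  [x>a] = 19·(9/2)·(2·(24/5)-(9/2))/(2·20000) = 8721/800000 m
Load 3 — applied couple M₀=9 kN·m at a=2 m (b=L-a=4):
  y_3 = M₀a(2x-a)/(2EI)  [x>a] = 9·2·(2·(24/5)-2)/(2·20000) = 171/50000 m
Load 4 — point force P=-12 kN at a=3 m (b=L-a=3):
  y_4 = -Pa²(3x-a)/(6EI)  [x>a] = -(-12)·3²·(3·(24/5)-3)/(6·20000) = 513/50000 m
Superposition: y = Σ y_i = -1108467/100000000 m ≈ -0.011085 m

y(24/5) = -1108467/100000000 m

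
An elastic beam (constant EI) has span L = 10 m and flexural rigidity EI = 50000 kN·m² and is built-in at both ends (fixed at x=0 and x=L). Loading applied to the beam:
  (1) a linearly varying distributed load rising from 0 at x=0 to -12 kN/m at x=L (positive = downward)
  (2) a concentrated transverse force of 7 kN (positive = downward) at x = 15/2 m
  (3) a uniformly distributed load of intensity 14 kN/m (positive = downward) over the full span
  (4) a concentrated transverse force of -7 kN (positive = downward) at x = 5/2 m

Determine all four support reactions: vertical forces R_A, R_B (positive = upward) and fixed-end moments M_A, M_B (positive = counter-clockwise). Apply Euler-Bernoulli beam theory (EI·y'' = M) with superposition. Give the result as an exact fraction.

Load 1 — triangular load w₀=-12 kN/m (0→w₀ over full span):
  R_A = 3w₀L/20 = 3·(-12)·10/20 = -18 kN
  M_A = w₀L²/30 = (-12)·10²/30 = -40 kN·m
  R_B = 7w₀L/20 = 7·(-12)·10/20 = -42 kN
  M_B = -w₀L²/20 = -(-12)·10²/20 = 60 kN·m
Load 2 — point force P=7 kN at a=15/2 m (b=L-a=5/2):
  R_A = Pb²(3a+b)/L³ = 7·(5/2)²·(3·(15/2)+(5/2))/10³ = 35/32 kN
  M_A = Pab²/L² = 7·(15/2)·(5/2)²/10² = 105/32 kN·m
  R_B = Pa²(a+3b)/L³ = 7·(15/2)²·((15/2)+3·(5/2))/10³ = 189/32 kN
  M_B = -Pa²b/L² = -7·(15/2)²·(5/2)/10² = -315/32 kN·m
Load 3 — uniform load w=14 kN/m over full span:
  R_A = wL/2 = 14·10/2 = 70 kN
  M_A = wL²/12 = 14·10²/12 = 350/3 kN·m
  R_B = wL/2 = 14·10/2 = 70 kN
  M_B = -wL²/12 = -14·10²/12 = -350/3 kN·m
Load 4 — point force P=-7 kN at a=5/2 m (b=L-a=15/2):
  R_A = Pb²(3a+b)/L³ = (-7)·(15/2)²·(3·(5/2)+(15/2))/10³ = -189/32 kN
  M_A = Pab²/L² = (-7)·(5/2)·(15/2)²/10² = -315/32 kN·m
  R_B = Pa²(a+3b)/L³ = (-7)·(5/2)²·((5/2)+3·(15/2))/10³ = -35/32 kN
  M_B = -Pa²b/L² = -(-7)·(5/2)²·(15/2)/10² = 105/32 kN·m
Superposition: R_A = 755/16 kN, M_A = 3365/48 kN·m, R_B = 525/16 kN, M_B = -3035/48 kN·m

R_A = 755/16 kN, M_A = 3365/48 kN·m, R_B = 525/16 kN, M_B = -3035/48 kN·m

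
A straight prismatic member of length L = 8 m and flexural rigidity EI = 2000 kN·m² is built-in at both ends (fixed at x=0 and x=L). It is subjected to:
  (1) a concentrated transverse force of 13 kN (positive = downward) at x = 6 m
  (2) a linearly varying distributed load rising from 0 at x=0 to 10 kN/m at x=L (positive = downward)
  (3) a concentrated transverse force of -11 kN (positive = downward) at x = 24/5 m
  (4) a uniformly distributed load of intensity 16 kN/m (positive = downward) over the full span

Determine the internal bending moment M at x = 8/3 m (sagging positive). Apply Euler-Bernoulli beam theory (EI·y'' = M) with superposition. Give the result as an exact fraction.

M(8/3) = 2739811/81000 kN·m

Load 1 — point force P=13 kN at a=6 m (b=L-a=2):
  M_1 = Pb²(3a+b)x/L³ - Pab²/L²  [x≤a] = 13·2²·(3·6+2)·(8/3)/8³ - 13·6·2²/8² = 13/24 kN·m
Load 2 — triangular load w₀=10 kN/m (0→w₀ over full span):
  M_2 = 3w₀Lx/20 - w₀L²/30 - w₀x³/(6L) = 3·10·8·(8/3)/20 - 10·8²/30 - 10·(8/3)³/(6·8) = 544/81 kN·m
Load 3 — point force P=-11 kN at a=24/5 m (b=L-a=16/5):
  M_3 = Pb²(3a+b)x/L³ - Pab²/L²  [x≤a] = (-11)·(16/5)²·(3·(24/5)+(16/5))·(8/3)/8³ - (-11)·(24/5)·(16/5)²/8² = -704/375 kN·m
Load 4 — uniform load w=16 kN/m over full span:
  M_4 = wLx/2 - wL²/12 - wx²/2 = 16·8·(8/3)/2 - 16·8²/12 - 16·(8/3)²/2 = 256/9 kN·m
Superposition: M = Σ M_i = 2739811/81000 kN·m ≈ 33.824827 kN·m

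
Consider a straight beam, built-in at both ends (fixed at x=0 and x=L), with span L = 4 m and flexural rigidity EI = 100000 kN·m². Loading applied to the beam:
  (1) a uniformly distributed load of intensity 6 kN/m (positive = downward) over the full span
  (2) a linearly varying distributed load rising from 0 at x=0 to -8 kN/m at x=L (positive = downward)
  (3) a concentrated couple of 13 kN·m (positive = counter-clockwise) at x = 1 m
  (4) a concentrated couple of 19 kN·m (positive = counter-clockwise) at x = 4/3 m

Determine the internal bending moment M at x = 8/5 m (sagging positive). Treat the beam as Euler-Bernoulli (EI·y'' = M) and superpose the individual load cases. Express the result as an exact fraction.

Load 1 — uniform load w=6 kN/m over full span:
  M_1 = wLx/2 - wL²/12 - wx²/2 = 6·4·(8/5)/2 - 6·4²/12 - 6·(8/5)²/2 = 88/25 kN·m
Load 2 — triangular load w₀=-8 kN/m (0→w₀ over full span):
  M_2 = 3w₀Lx/20 - w₀L²/30 - w₀x³/(6L) = 3·(-8)·4·(8/5)/20 - (-8)·4²/30 - (-8)·(8/5)³/(6·4) = -256/125 kN·m
Load 3 — applied couple M₀=13 kN·m at a=1 m (b=L-a=3):
  M_3 = R_Ax - M_A - M₀  [x>a] with R_A=117/32, M_A=-39/16 = (117/32)·(8/5) - (-39/16) - 13 = -377/80 kN·m
Load 4 — applied couple M₀=19 kN·m at a=4/3 m (b=L-a=8/3):
  M_4 = R_Ax - M_A - M₀  [x>a] with R_A=19/3, M_A=0 = (19/3)·(8/5) - 0 - 19 = -133/15 kN·m
Superposition: M = Σ M_i = -72643/6000 kN·m ≈ -12.107167 kN·m

M(8/5) = -72643/6000 kN·m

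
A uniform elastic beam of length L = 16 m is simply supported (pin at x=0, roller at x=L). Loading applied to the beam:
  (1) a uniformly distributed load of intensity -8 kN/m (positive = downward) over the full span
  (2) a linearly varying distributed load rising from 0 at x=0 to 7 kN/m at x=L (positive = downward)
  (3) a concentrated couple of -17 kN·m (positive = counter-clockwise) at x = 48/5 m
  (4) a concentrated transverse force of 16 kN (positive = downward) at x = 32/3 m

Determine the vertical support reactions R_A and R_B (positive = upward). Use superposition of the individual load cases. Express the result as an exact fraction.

Load 1 — uniform load w=-8 kN/m over full span:
  R_A = wL/2 = (-8)·16/2 = -64 kN
  R_B = wL/2 = (-8)·16/2 = -64 kN
Load 2 — triangular load w₀=7 kN/m (0→w₀ over full span):
  R_A = w₀L/6 = 7·16/6 = 56/3 kN
  R_B = w₀L/3 = 7·16/3 = 112/3 kN
Load 3 — applied couple M₀=-17 kN·m at a=48/5 m (b=L-a=32/5):
  R_A = M₀/L = (-17)/16 = -17/16 kN
  R_B = -M₀/L = -(-17)/16 = 17/16 kN
Load 4 — point force P=16 kN at a=32/3 m (b=L-a=16/3):
  R_A = Pb/L = 16·(16/3)/16 = 16/3 kN
  R_B = Pa/L = 16·(32/3)/16 = 32/3 kN
Superposition: R_A = -657/16 kN, R_B = -239/16 kN

R_A = -657/16 kN, R_B = -239/16 kN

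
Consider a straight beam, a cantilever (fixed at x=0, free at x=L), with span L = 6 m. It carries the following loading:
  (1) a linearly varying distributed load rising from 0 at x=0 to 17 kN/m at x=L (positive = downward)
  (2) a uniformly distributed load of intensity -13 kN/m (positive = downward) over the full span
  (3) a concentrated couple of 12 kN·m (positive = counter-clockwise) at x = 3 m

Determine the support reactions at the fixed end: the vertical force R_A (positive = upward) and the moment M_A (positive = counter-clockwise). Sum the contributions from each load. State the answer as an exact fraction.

R_A = -27 kN, M_A = -42 kN·m

Load 1 — triangular load w₀=17 kN/m (0→w₀ over full span):
  R_A = w₀L/2 = 17·6/2 = 51 kN
  M_A = w₀L²/3 = 17·6²/3 = 204 kN·m
Load 2 — uniform load w=-13 kN/m over full span:
  R_A = wL = (-13)·6 = -78 kN
  M_A = wL²/2 = (-13)·6²/2 = -234 kN·m
Load 3 — applied couple M₀=12 kN·m at a=3 m (b=L-a=3):
  R_A = 0 kN
  M_A = -M₀ = -12 kN·m
Superposition: R_A = -27 kN, M_A = -42 kN·m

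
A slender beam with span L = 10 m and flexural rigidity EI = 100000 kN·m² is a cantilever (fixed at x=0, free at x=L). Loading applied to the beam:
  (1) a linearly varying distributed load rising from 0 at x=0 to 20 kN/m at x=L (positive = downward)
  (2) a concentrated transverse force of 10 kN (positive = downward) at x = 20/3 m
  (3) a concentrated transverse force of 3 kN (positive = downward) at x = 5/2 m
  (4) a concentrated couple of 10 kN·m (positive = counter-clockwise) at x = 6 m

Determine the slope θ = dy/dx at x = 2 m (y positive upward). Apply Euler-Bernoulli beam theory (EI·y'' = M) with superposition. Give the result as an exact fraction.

Load 1 — triangular load w₀=20 kN/m (0→w₀ over full span):
  θ_1 = (w₀Lx²/4-w₀L²x/3-w₀x⁴/(24L))/EI = (20·10·2²/4-20·10²·2/3-20·2⁴/(24·10))/100000 = -851/75000 rad
Load 2 — point force P=10 kN at a=20/3 m (b=L-a=10/3):
  θ_2 = -Px(2a-x)/(2EI)  [x≤a] = -10·2·(2·(20/3)-2)/(2·100000) = -17/15000 rad
Load 3 — point force P=3 kN at a=5/2 m (b=L-a=15/2):
  θ_3 = -Px(2a-x)/(2EI)  [x≤a] = -3·2·(2·(5/2)-2)/(2·100000) = -9/100000 rad
Load 4 — applied couple M₀=10 kN·m at a=6 m (b=L-a=4):
  θ_4 = M₀x/EI  [x≤a] = 10·2/100000 = 1/5000 rad
Superposition: θ = Σ θ_i = -1237/100000 rad ≈ -0.012370 rad

θ(2) = -1237/100000 rad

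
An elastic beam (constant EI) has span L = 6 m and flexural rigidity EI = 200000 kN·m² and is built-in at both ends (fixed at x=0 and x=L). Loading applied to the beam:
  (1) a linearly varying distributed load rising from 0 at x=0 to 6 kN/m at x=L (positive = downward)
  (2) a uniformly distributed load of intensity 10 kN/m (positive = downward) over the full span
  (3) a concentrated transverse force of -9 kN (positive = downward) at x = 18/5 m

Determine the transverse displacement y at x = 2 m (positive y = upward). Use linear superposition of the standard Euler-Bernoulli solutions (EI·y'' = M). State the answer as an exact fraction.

y(2) = -164/1171875 m

Load 1 — triangular load w₀=6 kN/m (0→w₀ over full span):
  y_1 = -w₀x²(L-x)²(x+2L)/(120LEI) = -6·2²·(6-2)²·(2+2·6)/(120·6·200000) = -7/187500 m
Load 2 — uniform load w=10 kN/m over full span:
  y_2 = -wx²(L-x)²/(24EI) = -10·2²·(6-2)²/(24·200000) = -1/7500 m
Load 3 — point force P=-9 kN at a=18/5 m (b=L-a=12/5):
  y_3 = -Pb²x²(3aL-(3a+b)x)/(6L³EI)  [x≤a] = -(-9)·(12/5)²·2²·(3·(18/5)·6-(3·(18/5)+(12/5))·2)/(6·6³·200000) = 12/390625 m
Superposition: y = Σ y_i = -164/1171875 m ≈ -0.000140 m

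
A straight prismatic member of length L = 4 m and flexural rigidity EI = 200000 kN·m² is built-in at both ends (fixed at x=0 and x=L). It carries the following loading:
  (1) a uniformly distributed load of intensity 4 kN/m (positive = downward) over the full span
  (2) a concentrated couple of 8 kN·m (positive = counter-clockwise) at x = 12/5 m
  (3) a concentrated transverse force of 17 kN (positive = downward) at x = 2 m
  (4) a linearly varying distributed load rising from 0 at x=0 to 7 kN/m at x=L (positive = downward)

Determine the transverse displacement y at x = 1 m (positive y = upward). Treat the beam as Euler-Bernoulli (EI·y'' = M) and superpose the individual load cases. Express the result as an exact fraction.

Load 1 — uniform load w=4 kN/m over full span:
  y_1 = -wx²(L-x)²/(24EI) = -4·1²·(4-1)²/(24·200000) = -3/400000 m
Load 2 — applied couple M₀=8 kN·m at a=12/5 m (b=L-a=8/5):
  y_2 = (R_Ax³/6 - M_Ax²/2)/EI  [x≤a] with R_A=72/25, M_A=64/25 = ((72/25)·1³/6 - (64/25)·1²/2)/200000 = -1/250000 m
Load 3 — point force P=17 kN at a=2 m (b=L-a=2):
  y_3 = -Pb²x²(3aL-(3a+b)x)/(6L³EI)  [x≤a] = -17·2²·1²·(3·2·4-(3·2+2)·1)/(6·4³·200000) = -17/1200000 m
Load 4 — triangular load w₀=7 kN/m (0→w₀ over full span):
  y_4 = -w₀x²(L-x)²(x+2L)/(120LEI) = -7·1²·(4-1)²·(1+2·4)/(120·4·200000) = -189/32000000 m
Superposition: y = Σ y_i = -3031/96000000 m ≈ -0.000032 m

y(1) = -3031/96000000 m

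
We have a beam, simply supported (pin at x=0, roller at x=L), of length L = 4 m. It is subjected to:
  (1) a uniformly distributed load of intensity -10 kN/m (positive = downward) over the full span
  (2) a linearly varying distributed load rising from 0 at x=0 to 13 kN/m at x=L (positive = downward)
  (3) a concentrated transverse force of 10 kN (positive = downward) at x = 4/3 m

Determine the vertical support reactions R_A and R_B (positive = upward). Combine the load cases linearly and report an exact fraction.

Load 1 — uniform load w=-10 kN/m over full span:
  R_A = wL/2 = (-10)·4/2 = -20 kN
  R_B = wL/2 = (-10)·4/2 = -20 kN
Load 2 — triangular load w₀=13 kN/m (0→w₀ over full span):
  R_A = w₀L/6 = 13·4/6 = 26/3 kN
  R_B = w₀L/3 = 13·4/3 = 52/3 kN
Load 3 — point force P=10 kN at a=4/3 m (b=L-a=8/3):
  R_A = Pb/L = 10·(8/3)/4 = 20/3 kN
  R_B = Pa/L = 10·(4/3)/4 = 10/3 kN
Superposition: R_A = -14/3 kN, R_B = 2/3 kN

R_A = -14/3 kN, R_B = 2/3 kN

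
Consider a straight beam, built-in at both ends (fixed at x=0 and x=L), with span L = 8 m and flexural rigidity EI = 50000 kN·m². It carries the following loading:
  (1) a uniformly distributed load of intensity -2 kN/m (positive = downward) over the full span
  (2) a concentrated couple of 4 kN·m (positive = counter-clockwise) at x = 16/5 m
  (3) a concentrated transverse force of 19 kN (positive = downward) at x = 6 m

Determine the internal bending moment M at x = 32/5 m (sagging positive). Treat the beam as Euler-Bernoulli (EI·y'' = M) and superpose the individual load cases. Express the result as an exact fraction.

Load 1 — uniform load w=-2 kN/m over full span:
  M_1 = wLx/2 - wL²/12 - wx²/2 = (-2)·8·(32/5)/2 - (-2)·8²/12 - (-2)·(32/5)²/2 = 32/75 kN·m
Load 2 — applied couple M₀=4 kN·m at a=16/5 m (b=L-a=24/5):
  M_2 = R_Ax - M_A - M₀  [x>a] with R_A=18/25, M_A=12/25 = (18/25)·(32/5) - (12/25) - 4 = 16/125 kN·m
Load 3 — point force P=19 kN at a=6 m (b=L-a=2):
  M_3 = Pa²(a+3b)(L-x)/L³ - Pa²b/L²  [x>a] = 19·6²·(6+3·2)·(8-(32/5))/8³ - 19·6²·2/8² = 171/40 kN·m
Superposition: M = Σ M_i = 14489/3000 kN·m ≈ 4.829667 kN·m

M(32/5) = 14489/3000 kN·m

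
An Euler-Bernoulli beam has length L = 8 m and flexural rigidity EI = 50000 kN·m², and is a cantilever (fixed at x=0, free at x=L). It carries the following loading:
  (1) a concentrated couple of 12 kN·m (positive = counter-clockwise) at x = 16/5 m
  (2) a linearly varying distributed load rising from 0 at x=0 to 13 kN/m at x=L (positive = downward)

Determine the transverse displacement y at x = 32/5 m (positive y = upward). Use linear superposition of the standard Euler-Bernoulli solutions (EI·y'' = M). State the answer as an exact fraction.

y(32/5) = -9869984/146484375 m

Load 1 — applied couple M₀=12 kN·m at a=16/5 m (b=L-a=24/5):
  y_1 = M₀a(2x-a)/(2EI)  [x>a] = 12·(16/5)·(2·(32/5)-(16/5))/(2·50000) = 288/78125 m
Load 2 — triangular load w₀=13 kN/m (0→w₀ over full span):
  y_2 = (w₀Lx³/12-w₀L²x²/6-w₀x⁵/(120L))/EI = (13·8·(32/5)³/12-13·8²·(32/5)²/6-13·(32/5)⁵/(120·8))/50000 = -10409984/146484375 m
Superposition: y = Σ y_i = -9869984/146484375 m ≈ -0.067379 m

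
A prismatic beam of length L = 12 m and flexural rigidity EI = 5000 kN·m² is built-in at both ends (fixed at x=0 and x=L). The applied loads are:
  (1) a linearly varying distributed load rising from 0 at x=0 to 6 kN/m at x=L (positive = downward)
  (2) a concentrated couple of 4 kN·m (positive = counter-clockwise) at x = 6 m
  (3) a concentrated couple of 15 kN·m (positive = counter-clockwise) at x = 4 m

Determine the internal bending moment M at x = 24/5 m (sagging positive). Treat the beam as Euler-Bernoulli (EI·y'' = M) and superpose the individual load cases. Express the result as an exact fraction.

Load 1 — triangular load w₀=6 kN/m (0→w₀ over full span):
  M_1 = 3w₀Lx/20 - w₀L²/30 - w₀x³/(6L) = 3·6·12·(24/5)/20 - 6·12²/30 - 6·(24/5)³/(6·12) = 1728/125 kN·m
Load 2 — applied couple M₀=4 kN·m at a=6 m (b=L-a=6):
  M_2 = R_Ax - M_A  [x≤a] with R_A=1/2, M_A=1 = (1/2)·(24/5) - 1 = 7/5 kN·m
Load 3 — applied couple M₀=15 kN·m at a=4 m (b=L-a=8):
  M_3 = R_Ax - M_A - M₀  [x>a] with R_A=5/3, M_A=0 = (5/3)·(24/5) - 0 - 15 = -7 kN·m
Superposition: M = Σ M_i = 1028/125 kN·m ≈ 8.224000 kN·m

M(24/5) = 1028/125 kN·m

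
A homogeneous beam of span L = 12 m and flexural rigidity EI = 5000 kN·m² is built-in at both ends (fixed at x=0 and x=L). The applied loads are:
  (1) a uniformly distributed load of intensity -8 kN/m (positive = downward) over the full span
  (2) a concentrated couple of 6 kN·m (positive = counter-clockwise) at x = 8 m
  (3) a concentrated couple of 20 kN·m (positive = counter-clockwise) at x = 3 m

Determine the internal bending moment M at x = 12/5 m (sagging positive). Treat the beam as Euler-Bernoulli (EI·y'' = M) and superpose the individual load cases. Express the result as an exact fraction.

M(12/5) = 1169/100 kN·m

Load 1 — uniform load w=-8 kN/m over full span:
  M_1 = wLx/2 - wL²/12 - wx²/2 = (-8)·12·(12/5)/2 - (-8)·12²/12 - (-8)·(12/5)²/2 = 96/25 kN·m
Load 2 — applied couple M₀=6 kN·m at a=8 m (b=L-a=4):
  M_2 = R_Ax - M_A  [x≤a] with R_A=2/3, M_A=2 = (2/3)·(12/5) - 2 = -2/5 kN·m
Load 3 — applied couple M₀=20 kN·m at a=3 m (b=L-a=9):
  M_3 = R_Ax - M_A  [x≤a] with R_A=15/8, M_A=-15/4 = (15/8)·(12/5) - (-15/4) = 33/4 kN·m
Superposition: M = Σ M_i = 1169/100 kN·m ≈ 11.690000 kN·m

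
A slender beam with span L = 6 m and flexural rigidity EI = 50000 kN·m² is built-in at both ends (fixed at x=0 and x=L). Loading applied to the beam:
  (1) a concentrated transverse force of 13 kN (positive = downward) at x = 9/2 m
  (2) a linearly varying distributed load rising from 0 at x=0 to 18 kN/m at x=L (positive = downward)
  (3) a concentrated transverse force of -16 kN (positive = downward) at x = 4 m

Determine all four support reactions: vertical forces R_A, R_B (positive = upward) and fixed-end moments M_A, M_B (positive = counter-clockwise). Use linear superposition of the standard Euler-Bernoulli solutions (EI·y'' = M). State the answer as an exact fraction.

Load 1 — point force P=13 kN at a=9/2 m (b=L-a=3/2):
  R_A = Pb²(3a+b)/L³ = 13·(3/2)²·(3·(9/2)+(3/2))/6³ = 65/32 kN
  M_A = Pab²/L² = 13·(9/2)·(3/2)²/6² = 117/32 kN·m
  R_B = Pa²(a+3b)/L³ = 13·(9/2)²·((9/2)+3·(3/2))/6³ = 351/32 kN
  M_B = -Pa²b/L² = -13·(9/2)²·(3/2)/6² = -351/32 kN·m
Load 2 — triangular load w₀=18 kN/m (0→w₀ over full span):
  R_A = 3w₀L/20 = 3·18·6/20 = 81/5 kN
  M_A = w₀L²/30 = 18·6²/30 = 108/5 kN·m
  R_B = 7w₀L/20 = 7·18·6/20 = 189/5 kN
  M_B = -w₀L²/20 = -18·6²/20 = -162/5 kN·m
Load 3 — point force P=-16 kN at a=4 m (b=L-a=2):
  R_A = Pb²(3a+b)/L³ = (-16)·2²·(3·4+2)/6³ = -112/27 kN
  M_A = Pab²/L² = (-16)·4·2²/6² = -64/9 kN·m
  R_B = Pa²(a+3b)/L³ = (-16)·4²·(4+3·2)/6³ = -320/27 kN
  M_B = -Pa²b/L² = -(-16)·4²·2/6² = 128/9 kN·m
Superposition: R_A = 60839/4320 kN, M_A = 26129/1440 kN·m, R_B = 159481/4320 kN, M_B = -41971/1440 kN·m

R_A = 60839/4320 kN, M_A = 26129/1440 kN·m, R_B = 159481/4320 kN, M_B = -41971/1440 kN·m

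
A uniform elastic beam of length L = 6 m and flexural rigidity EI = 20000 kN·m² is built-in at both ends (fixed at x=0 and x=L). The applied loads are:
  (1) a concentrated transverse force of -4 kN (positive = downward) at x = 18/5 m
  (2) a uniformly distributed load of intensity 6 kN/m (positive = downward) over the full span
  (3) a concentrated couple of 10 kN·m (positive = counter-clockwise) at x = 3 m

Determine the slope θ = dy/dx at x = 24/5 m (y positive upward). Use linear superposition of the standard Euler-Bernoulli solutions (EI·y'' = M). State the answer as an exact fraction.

Load 1 — point force P=-4 kN at a=18/5 m (b=L-a=12/5):
  θ_1 = Pa²(L-x)(2bL-(3b+a)(L-x))/(2L³EI)  [x>a] = (-4)·(18/5)²·(6-(24/5))·(2·(12/5)·6-(3·(12/5)+(18/5))·(6-(24/5)))/(2·6³·20000) = -891/7812500 rad
Load 2 — uniform load w=6 kN/m over full span:
  θ_2 = -wx(L-x)(L-2x)/(12EI) = -6·(24/5)·(6-(24/5))·(6-2·(24/5))/(12·20000) = 81/156250 rad
Load 3 — applied couple M₀=10 kN·m at a=3 m (b=L-a=3):
  θ_3 = (R_Ax²/2 - M_Ax - M₀(x-a))/EI  [x>a] with R_A=5/2, M_A=5/2 = ((5/2)·(24/5)²/2 - (5/2)·(24/5) - 10·((24/5)-3))/20000 = -3/50000 rad
Superposition: θ = Σ θ_i = 10761/31250000 rad ≈ 0.000344 rad

θ(24/5) = 10761/31250000 rad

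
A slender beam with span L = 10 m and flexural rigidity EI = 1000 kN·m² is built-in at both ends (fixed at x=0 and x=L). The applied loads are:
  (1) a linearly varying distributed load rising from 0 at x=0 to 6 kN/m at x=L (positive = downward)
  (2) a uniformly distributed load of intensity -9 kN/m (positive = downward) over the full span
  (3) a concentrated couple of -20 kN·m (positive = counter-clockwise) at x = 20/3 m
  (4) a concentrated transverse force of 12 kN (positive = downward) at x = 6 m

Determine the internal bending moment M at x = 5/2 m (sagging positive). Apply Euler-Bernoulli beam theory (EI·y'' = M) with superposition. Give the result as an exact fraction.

Load 1 — triangular load w₀=6 kN/m (0→w₀ over full span):
  M_1 = 3w₀Lx/20 - w₀L²/30 - w₀x³/(6L) = 3·6·10·(5/2)/20 - 6·10²/30 - 6·(5/2)³/(6·10) = 15/16 kN·m
Load 2 — uniform load w=-9 kN/m over full span:
  M_2 = wLx/2 - wL²/12 - wx²/2 = (-9)·10·(5/2)/2 - (-9)·10²/12 - (-9)·(5/2)²/2 = -75/8 kN·m
Load 3 — applied couple M₀=-20 kN·m at a=20/3 m (b=L-a=10/3):
  M_3 = R_Ax - M_A  [x≤a] with R_A=-8/3, M_A=-20/3 = (-8/3)·(5/2) - (-20/3) = 0 kN·m
Load 4 — point force P=12 kN at a=6 m (b=L-a=4):
  M_4 = Pb²(3a+b)x/L³ - Pab²/L²  [x≤a] = 12·4²·(3·6+4)·(5/2)/10³ - 12·6·4²/10² = -24/25 kN·m
Superposition: M = Σ M_i = -3759/400 kN·m ≈ -9.397500 kN·m

M(5/2) = -3759/400 kN·m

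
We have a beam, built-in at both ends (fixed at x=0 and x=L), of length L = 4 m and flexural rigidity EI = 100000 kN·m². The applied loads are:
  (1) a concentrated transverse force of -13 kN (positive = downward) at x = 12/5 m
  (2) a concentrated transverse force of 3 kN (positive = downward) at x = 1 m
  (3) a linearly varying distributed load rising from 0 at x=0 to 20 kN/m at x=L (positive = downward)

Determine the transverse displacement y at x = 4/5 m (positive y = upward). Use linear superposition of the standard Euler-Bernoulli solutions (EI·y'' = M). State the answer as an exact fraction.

Load 1 — point force P=-13 kN at a=12/5 m (b=L-a=8/5):
  y_1 = -Pb²x²(3aL-(3a+b)x)/(6L³EI)  [x≤a] = -(-13)·(8/5)²·(4/5)²·(3·(12/5)·4-(3·(12/5)+(8/5))·(4/5))/(6·4³·100000) = 1768/146484375 m
Load 2 — point force P=3 kN at a=1 m (b=L-a=3):
  y_2 = -Pb²x²(3aL-(3a+b)x)/(6L³EI)  [x≤a] = -3·3²·(4/5)²·(3·1·4-(3·1+3)·(4/5))/(6·4³·100000) = -81/25000000 m
Load 3 — triangular load w₀=20 kN/m (0→w₀ over full span):
  y_3 = -w₀x²(L-x)²(x+2L)/(120LEI) = -20·(4/5)²·(4-(4/5))²·((4/5)+2·4)/(120·4·100000) = -704/29296875 m
Superposition: y = Σ y_i = -47501/3125000000 m ≈ -0.000015 m

y(4/5) = -47501/3125000000 m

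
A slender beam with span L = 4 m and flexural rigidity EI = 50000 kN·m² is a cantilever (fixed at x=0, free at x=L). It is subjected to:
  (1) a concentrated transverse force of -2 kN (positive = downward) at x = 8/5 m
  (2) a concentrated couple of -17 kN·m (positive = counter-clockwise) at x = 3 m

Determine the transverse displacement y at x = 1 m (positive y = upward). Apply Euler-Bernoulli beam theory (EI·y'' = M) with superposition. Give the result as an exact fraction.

y(1) = -217/1500000 m

Load 1 — point force P=-2 kN at a=8/5 m (b=L-a=12/5):
  y_1 = -Px²(3a-x)/(6EI)  [x≤a] = -(-2)·1²·(3·(8/5)-1)/(6·50000) = 19/750000 m
Load 2 — applied couple M₀=-17 kN·m at a=3 m (b=L-a=1):
  y_2 = M₀x²/(2EI)  [x≤a] = (-17)·1²/(2·50000) = -17/100000 m
Superposition: y = Σ y_i = -217/1500000 m ≈ -0.000145 m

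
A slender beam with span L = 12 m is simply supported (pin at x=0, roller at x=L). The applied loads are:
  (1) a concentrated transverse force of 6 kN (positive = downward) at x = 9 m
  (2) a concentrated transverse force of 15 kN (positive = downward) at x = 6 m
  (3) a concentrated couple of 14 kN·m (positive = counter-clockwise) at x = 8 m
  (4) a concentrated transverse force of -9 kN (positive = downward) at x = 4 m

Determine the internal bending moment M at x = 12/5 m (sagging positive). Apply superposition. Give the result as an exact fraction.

M(12/5) = 10 kN·m

Load 1 — point force P=6 kN at a=9 m (b=L-a=3):
  M_1 = Pbx/L  [x≤a] = 6·3·(12/5)/12 = 18/5 kN·m
Load 2 — point force P=15 kN at a=6 m (b=L-a=6):
  M_2 = Pbx/L  [x≤a] = 15·6·(12/5)/12 = 18 kN·m
Load 3 — applied couple M₀=14 kN·m at a=8 m (b=L-a=4):
  M_3 = M₀x/L  [x≤a] = 14·(12/5)/12 = 14/5 kN·m
Load 4 — point force P=-9 kN at a=4 m (b=L-a=8):
  M_4 = Pbx/L  [x≤a] = (-9)·8·(12/5)/12 = -72/5 kN·m
Superposition: M = Σ M_i = 10 kN·m ≈ 10.000000 kN·m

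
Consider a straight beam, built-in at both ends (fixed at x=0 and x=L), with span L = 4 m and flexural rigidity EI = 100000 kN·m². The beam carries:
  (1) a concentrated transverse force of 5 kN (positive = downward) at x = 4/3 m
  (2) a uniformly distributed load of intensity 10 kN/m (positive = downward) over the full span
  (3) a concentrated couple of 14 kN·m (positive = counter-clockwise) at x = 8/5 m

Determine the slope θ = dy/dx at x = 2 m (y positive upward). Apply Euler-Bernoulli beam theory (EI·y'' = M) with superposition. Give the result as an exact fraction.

Load 1 — point force P=5 kN at a=4/3 m (b=L-a=8/3):
  θ_1 = Pa²(L-x)(2bL-(3b+a)(L-x))/(2L³EI)  [x>a] = 5·(4/3)²·(4-2)·(2·(8/3)·4-(3·(8/3)+(4/3))·(4-2))/(2·4³·100000) = 1/270000 rad
Load 2 — uniform load w=10 kN/m over full span:
  θ_2 = -wx(L-x)(L-2x)/(12EI) = -10·2·(4-2)·(4-2·2)/(12·100000) = 0 rad
Load 3 — applied couple M₀=14 kN·m at a=8/5 m (b=L-a=12/5):
  θ_3 = (R_Ax²/2 - M_Ax - M₀(x-a))/EI  [x>a] with R_A=126/25, M_A=42/25 = ((126/25)·2²/2 - (42/25)·2 - 14·(2-(8/5)))/100000 = 7/625000 rad
Superposition: θ = Σ θ_i = 503/33750000 rad ≈ 0.000015 rad

θ(2) = 503/33750000 rad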